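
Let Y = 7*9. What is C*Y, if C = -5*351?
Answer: -110565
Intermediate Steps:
C = -1755
Y = 63
C*Y = -1755*63 = -110565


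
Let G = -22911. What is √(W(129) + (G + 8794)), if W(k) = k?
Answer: 2*I*√3497 ≈ 118.27*I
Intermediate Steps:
√(W(129) + (G + 8794)) = √(129 + (-22911 + 8794)) = √(129 - 14117) = √(-13988) = 2*I*√3497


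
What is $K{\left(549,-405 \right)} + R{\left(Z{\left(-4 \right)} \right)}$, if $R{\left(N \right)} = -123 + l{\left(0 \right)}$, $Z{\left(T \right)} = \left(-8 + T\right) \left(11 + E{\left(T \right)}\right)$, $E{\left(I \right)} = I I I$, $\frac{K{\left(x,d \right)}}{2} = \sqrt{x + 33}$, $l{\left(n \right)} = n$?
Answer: $-123 + 2 \sqrt{582} \approx -74.751$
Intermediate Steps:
$K{\left(x,d \right)} = 2 \sqrt{33 + x}$ ($K{\left(x,d \right)} = 2 \sqrt{x + 33} = 2 \sqrt{33 + x}$)
$E{\left(I \right)} = I^{3}$ ($E{\left(I \right)} = I^{2} I = I^{3}$)
$Z{\left(T \right)} = \left(-8 + T\right) \left(11 + T^{3}\right)$
$R{\left(N \right)} = -123$ ($R{\left(N \right)} = -123 + 0 = -123$)
$K{\left(549,-405 \right)} + R{\left(Z{\left(-4 \right)} \right)} = 2 \sqrt{33 + 549} - 123 = 2 \sqrt{582} - 123 = -123 + 2 \sqrt{582}$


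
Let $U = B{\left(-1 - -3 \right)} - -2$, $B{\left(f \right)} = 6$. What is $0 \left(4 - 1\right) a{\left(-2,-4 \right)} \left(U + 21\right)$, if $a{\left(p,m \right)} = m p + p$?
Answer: $0$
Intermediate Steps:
$a{\left(p,m \right)} = p + m p$
$U = 8$ ($U = 6 - -2 = 6 + 2 = 8$)
$0 \left(4 - 1\right) a{\left(-2,-4 \right)} \left(U + 21\right) = 0 \left(4 - 1\right) \left(- 2 \left(1 - 4\right)\right) \left(8 + 21\right) = 0 \cdot 3 \left(\left(-2\right) \left(-3\right)\right) 29 = 0 \cdot 6 \cdot 29 = 0 \cdot 29 = 0$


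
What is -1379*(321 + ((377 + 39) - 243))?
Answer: -681226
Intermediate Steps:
-1379*(321 + ((377 + 39) - 243)) = -1379*(321 + (416 - 243)) = -1379*(321 + 173) = -1379*494 = -681226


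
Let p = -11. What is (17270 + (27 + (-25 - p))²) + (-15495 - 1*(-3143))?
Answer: 5087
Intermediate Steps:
(17270 + (27 + (-25 - p))²) + (-15495 - 1*(-3143)) = (17270 + (27 + (-25 - 1*(-11)))²) + (-15495 - 1*(-3143)) = (17270 + (27 + (-25 + 11))²) + (-15495 + 3143) = (17270 + (27 - 14)²) - 12352 = (17270 + 13²) - 12352 = (17270 + 169) - 12352 = 17439 - 12352 = 5087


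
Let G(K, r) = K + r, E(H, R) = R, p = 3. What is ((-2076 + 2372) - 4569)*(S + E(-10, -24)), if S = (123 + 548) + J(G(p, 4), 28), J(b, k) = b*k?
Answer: -3602139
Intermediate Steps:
S = 867 (S = (123 + 548) + (3 + 4)*28 = 671 + 7*28 = 671 + 196 = 867)
((-2076 + 2372) - 4569)*(S + E(-10, -24)) = ((-2076 + 2372) - 4569)*(867 - 24) = (296 - 4569)*843 = -4273*843 = -3602139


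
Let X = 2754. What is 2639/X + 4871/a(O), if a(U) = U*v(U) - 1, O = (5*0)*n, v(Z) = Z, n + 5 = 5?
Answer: -13412095/2754 ≈ -4870.0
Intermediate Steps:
n = 0 (n = -5 + 5 = 0)
O = 0 (O = (5*0)*0 = 0*0 = 0)
a(U) = -1 + U**2 (a(U) = U*U - 1 = U**2 - 1 = -1 + U**2)
2639/X + 4871/a(O) = 2639/2754 + 4871/(-1 + 0**2) = 2639*(1/2754) + 4871/(-1 + 0) = 2639/2754 + 4871/(-1) = 2639/2754 + 4871*(-1) = 2639/2754 - 4871 = -13412095/2754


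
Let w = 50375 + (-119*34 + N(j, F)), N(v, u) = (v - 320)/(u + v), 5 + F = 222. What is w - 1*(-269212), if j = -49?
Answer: 17670173/56 ≈ 3.1554e+5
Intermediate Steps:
F = 217 (F = -5 + 222 = 217)
N(v, u) = (-320 + v)/(u + v)
w = 2594301/56 (w = 50375 + (-119*34 + (-320 - 49)/(217 - 49)) = 50375 + (-4046 - 369/168) = 50375 + (-4046 + (1/168)*(-369)) = 50375 + (-4046 - 123/56) = 50375 - 226699/56 = 2594301/56 ≈ 46327.)
w - 1*(-269212) = 2594301/56 - 1*(-269212) = 2594301/56 + 269212 = 17670173/56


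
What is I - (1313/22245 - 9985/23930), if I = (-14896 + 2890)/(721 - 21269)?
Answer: 257737359347/273454248045 ≈ 0.94252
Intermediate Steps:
I = 6003/10274 (I = -12006/(-20548) = -12006*(-1/20548) = 6003/10274 ≈ 0.58429)
I - (1313/22245 - 9985/23930) = 6003/10274 - (1313/22245 - 9985/23930) = 6003/10274 - (1313*(1/22245) - 9985*1/23930) = 6003/10274 - (1313/22245 - 1997/4786) = 6003/10274 - 1*(-38139247/106464570) = 6003/10274 + 38139247/106464570 = 257737359347/273454248045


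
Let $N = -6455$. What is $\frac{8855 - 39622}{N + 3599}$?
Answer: $\frac{30767}{2856} \approx 10.773$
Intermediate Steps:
$\frac{8855 - 39622}{N + 3599} = \frac{8855 - 39622}{-6455 + 3599} = - \frac{30767}{-2856} = \left(-30767\right) \left(- \frac{1}{2856}\right) = \frac{30767}{2856}$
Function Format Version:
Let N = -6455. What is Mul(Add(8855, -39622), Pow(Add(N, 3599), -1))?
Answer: Rational(30767, 2856) ≈ 10.773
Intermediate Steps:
Mul(Add(8855, -39622), Pow(Add(N, 3599), -1)) = Mul(Add(8855, -39622), Pow(Add(-6455, 3599), -1)) = Mul(-30767, Pow(-2856, -1)) = Mul(-30767, Rational(-1, 2856)) = Rational(30767, 2856)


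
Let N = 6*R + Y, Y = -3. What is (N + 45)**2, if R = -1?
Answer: 1296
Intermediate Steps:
N = -9 (N = 6*(-1) - 3 = -6 - 3 = -9)
(N + 45)**2 = (-9 + 45)**2 = 36**2 = 1296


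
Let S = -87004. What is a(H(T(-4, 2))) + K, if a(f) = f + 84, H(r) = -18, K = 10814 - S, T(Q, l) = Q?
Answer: 97884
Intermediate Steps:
K = 97818 (K = 10814 - 1*(-87004) = 10814 + 87004 = 97818)
a(f) = 84 + f
a(H(T(-4, 2))) + K = (84 - 18) + 97818 = 66 + 97818 = 97884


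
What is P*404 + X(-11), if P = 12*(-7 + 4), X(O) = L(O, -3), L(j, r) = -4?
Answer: -14548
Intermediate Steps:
X(O) = -4
P = -36 (P = 12*(-3) = -36)
P*404 + X(-11) = -36*404 - 4 = -14544 - 4 = -14548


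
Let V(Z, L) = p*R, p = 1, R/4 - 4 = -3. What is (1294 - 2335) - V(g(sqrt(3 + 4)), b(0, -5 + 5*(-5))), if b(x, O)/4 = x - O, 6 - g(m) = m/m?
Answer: -1045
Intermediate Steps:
R = 4 (R = 16 + 4*(-3) = 16 - 12 = 4)
g(m) = 5 (g(m) = 6 - m/m = 6 - 1*1 = 6 - 1 = 5)
b(x, O) = -4*O + 4*x (b(x, O) = 4*(x - O) = -4*O + 4*x)
V(Z, L) = 4 (V(Z, L) = 1*4 = 4)
(1294 - 2335) - V(g(sqrt(3 + 4)), b(0, -5 + 5*(-5))) = (1294 - 2335) - 1*4 = -1041 - 4 = -1045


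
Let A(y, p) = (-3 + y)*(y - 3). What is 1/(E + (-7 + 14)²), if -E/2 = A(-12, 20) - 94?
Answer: -1/213 ≈ -0.0046948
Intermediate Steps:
A(y, p) = (-3 + y)² (A(y, p) = (-3 + y)*(-3 + y) = (-3 + y)²)
E = -262 (E = -2*((-3 - 12)² - 94) = -2*((-15)² - 94) = -2*(225 - 94) = -2*131 = -262)
1/(E + (-7 + 14)²) = 1/(-262 + (-7 + 14)²) = 1/(-262 + 7²) = 1/(-262 + 49) = 1/(-213) = -1/213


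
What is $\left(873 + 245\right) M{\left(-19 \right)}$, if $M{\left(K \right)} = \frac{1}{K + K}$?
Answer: $- \frac{559}{19} \approx -29.421$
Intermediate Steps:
$M{\left(K \right)} = \frac{1}{2 K}$
$\left(873 + 245\right) M{\left(-19 \right)} = \left(873 + 245\right) \frac{1}{2 \left(-19\right)} = 1118 \cdot \frac{1}{2} \left(- \frac{1}{19}\right) = 1118 \left(- \frac{1}{38}\right) = - \frac{559}{19}$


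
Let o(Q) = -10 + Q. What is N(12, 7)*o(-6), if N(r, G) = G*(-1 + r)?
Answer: -1232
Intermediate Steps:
N(12, 7)*o(-6) = (7*(-1 + 12))*(-10 - 6) = (7*11)*(-16) = 77*(-16) = -1232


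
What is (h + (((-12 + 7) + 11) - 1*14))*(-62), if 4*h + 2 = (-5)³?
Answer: 4929/2 ≈ 2464.5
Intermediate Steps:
h = -127/4 (h = -½ + (¼)*(-5)³ = -½ + (¼)*(-125) = -½ - 125/4 = -127/4 ≈ -31.750)
(h + (((-12 + 7) + 11) - 1*14))*(-62) = (-127/4 + (((-12 + 7) + 11) - 1*14))*(-62) = (-127/4 + ((-5 + 11) - 14))*(-62) = (-127/4 + (6 - 14))*(-62) = (-127/4 - 8)*(-62) = -159/4*(-62) = 4929/2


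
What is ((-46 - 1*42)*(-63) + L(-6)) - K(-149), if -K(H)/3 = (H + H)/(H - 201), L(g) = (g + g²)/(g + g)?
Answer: 1940419/350 ≈ 5544.1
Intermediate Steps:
L(g) = (g + g²)/(2*g) (L(g) = (g + g²)/((2*g)) = (g + g²)*(1/(2*g)) = (g + g²)/(2*g))
K(H) = -6*H/(-201 + H) (K(H) = -3*(H + H)/(H - 201) = -3*2*H/(-201 + H) = -6*H/(-201 + H))
((-46 - 1*42)*(-63) + L(-6)) - K(-149) = ((-46 - 1*42)*(-63) + (½ + (½)*(-6))) - (-6)*(-149)/(-201 - 149) = ((-46 - 42)*(-63) + (½ - 3)) - (-6)*(-149)/(-350) = (-88*(-63) - 5/2) - (-6)*(-149)*(-1)/350 = (5544 - 5/2) - 1*(-447/175) = 11083/2 + 447/175 = 1940419/350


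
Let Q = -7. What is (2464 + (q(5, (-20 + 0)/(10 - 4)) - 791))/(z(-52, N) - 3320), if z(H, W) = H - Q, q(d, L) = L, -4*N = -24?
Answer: -5009/10095 ≈ -0.49619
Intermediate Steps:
N = 6 (N = -1/4*(-24) = 6)
z(H, W) = 7 + H (z(H, W) = H - 1*(-7) = H + 7 = 7 + H)
(2464 + (q(5, (-20 + 0)/(10 - 4)) - 791))/(z(-52, N) - 3320) = (2464 + ((-20 + 0)/(10 - 4) - 791))/((7 - 52) - 3320) = (2464 + (-20/6 - 791))/(-45 - 3320) = (2464 + (-20*1/6 - 791))/(-3365) = (2464 + (-10/3 - 791))*(-1/3365) = (2464 - 2383/3)*(-1/3365) = (5009/3)*(-1/3365) = -5009/10095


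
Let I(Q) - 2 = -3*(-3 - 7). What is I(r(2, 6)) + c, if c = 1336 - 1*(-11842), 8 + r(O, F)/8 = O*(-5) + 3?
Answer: 13210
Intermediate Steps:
r(O, F) = -40 - 40*O (r(O, F) = -64 + 8*(O*(-5) + 3) = -64 + 8*(-5*O + 3) = -64 + 8*(3 - 5*O) = -64 + (24 - 40*O) = -40 - 40*O)
I(Q) = 32 (I(Q) = 2 - 3*(-3 - 7) = 2 - 3*(-10) = 2 + 30 = 32)
c = 13178 (c = 1336 + 11842 = 13178)
I(r(2, 6)) + c = 32 + 13178 = 13210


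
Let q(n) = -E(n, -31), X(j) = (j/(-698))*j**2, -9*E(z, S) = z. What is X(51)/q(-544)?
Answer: 70227/22336 ≈ 3.1441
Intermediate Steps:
E(z, S) = -z/9
X(j) = -j**3/698 (X(j) = (j*(-1/698))*j**2 = (-j/698)*j**2 = -j**3/698)
q(n) = n/9 (q(n) = -(-1)*n/9 = n/9)
X(51)/q(-544) = (-1/698*51**3)/(((1/9)*(-544))) = (-1/698*132651)/(-544/9) = -132651/698*(-9/544) = 70227/22336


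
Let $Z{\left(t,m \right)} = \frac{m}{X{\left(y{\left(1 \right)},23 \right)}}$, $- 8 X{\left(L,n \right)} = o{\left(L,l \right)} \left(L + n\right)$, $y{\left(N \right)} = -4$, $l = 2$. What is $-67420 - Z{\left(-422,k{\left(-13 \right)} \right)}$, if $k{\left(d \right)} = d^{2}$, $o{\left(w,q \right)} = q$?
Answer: $- \frac{1280304}{19} \approx -67384.0$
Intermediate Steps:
$X{\left(L,n \right)} = - \frac{L}{4} - \frac{n}{4}$ ($X{\left(L,n \right)} = - \frac{2 \left(L + n\right)}{8} = - \frac{2 L + 2 n}{8} = - \frac{L}{4} - \frac{n}{4}$)
$Z{\left(t,m \right)} = - \frac{4 m}{19}$ ($Z{\left(t,m \right)} = \frac{m}{\left(- \frac{1}{4}\right) \left(-4\right) - \frac{23}{4}} = \frac{m}{1 - \frac{23}{4}} = \frac{m}{- \frac{19}{4}} = m \left(- \frac{4}{19}\right) = - \frac{4 m}{19}$)
$-67420 - Z{\left(-422,k{\left(-13 \right)} \right)} = -67420 - - \frac{4 \left(-13\right)^{2}}{19} = -67420 - \left(- \frac{4}{19}\right) 169 = -67420 - - \frac{676}{19} = -67420 + \frac{676}{19} = - \frac{1280304}{19}$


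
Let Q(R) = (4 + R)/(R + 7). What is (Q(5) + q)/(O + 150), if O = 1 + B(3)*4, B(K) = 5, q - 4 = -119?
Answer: -457/684 ≈ -0.66813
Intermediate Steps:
q = -115 (q = 4 - 119 = -115)
Q(R) = (4 + R)/(7 + R)
O = 21 (O = 1 + 5*4 = 1 + 20 = 21)
(Q(5) + q)/(O + 150) = ((4 + 5)/(7 + 5) - 115)/(21 + 150) = (9/12 - 115)/171 = ((1/12)*9 - 115)/171 = (¾ - 115)/171 = (1/171)*(-457/4) = -457/684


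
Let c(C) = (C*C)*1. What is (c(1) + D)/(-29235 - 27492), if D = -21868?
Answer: 7289/18909 ≈ 0.38548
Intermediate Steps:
c(C) = C² (c(C) = C²*1 = C²)
(c(1) + D)/(-29235 - 27492) = (1² - 21868)/(-29235 - 27492) = (1 - 21868)/(-56727) = -21867*(-1/56727) = 7289/18909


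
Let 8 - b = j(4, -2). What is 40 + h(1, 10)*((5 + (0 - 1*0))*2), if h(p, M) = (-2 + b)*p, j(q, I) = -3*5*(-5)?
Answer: -650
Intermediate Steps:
j(q, I) = 75 (j(q, I) = -15*(-5) = 75)
b = -67 (b = 8 - 1*75 = 8 - 75 = -67)
h(p, M) = -69*p (h(p, M) = (-2 - 67)*p = -69*p)
40 + h(1, 10)*((5 + (0 - 1*0))*2) = 40 + (-69*1)*((5 + (0 - 1*0))*2) = 40 - 69*(5 + (0 + 0))*2 = 40 - 69*(5 + 0)*2 = 40 - 345*2 = 40 - 69*10 = 40 - 690 = -650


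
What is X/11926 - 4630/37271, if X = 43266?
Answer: 778674853/222246973 ≈ 3.5036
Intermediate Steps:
X/11926 - 4630/37271 = 43266/11926 - 4630/37271 = 43266*(1/11926) - 4630*1/37271 = 21633/5963 - 4630/37271 = 778674853/222246973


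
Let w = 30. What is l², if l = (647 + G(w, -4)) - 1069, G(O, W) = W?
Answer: 181476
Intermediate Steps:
l = -426 (l = (647 - 4) - 1069 = 643 - 1069 = -426)
l² = (-426)² = 181476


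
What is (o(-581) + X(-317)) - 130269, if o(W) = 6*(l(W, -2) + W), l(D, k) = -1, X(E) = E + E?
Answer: -134395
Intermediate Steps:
X(E) = 2*E
o(W) = -6 + 6*W (o(W) = 6*(-1 + W) = -6 + 6*W)
(o(-581) + X(-317)) - 130269 = ((-6 + 6*(-581)) + 2*(-317)) - 130269 = ((-6 - 3486) - 634) - 130269 = (-3492 - 634) - 130269 = -4126 - 130269 = -134395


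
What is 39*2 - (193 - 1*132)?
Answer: 17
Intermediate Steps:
39*2 - (193 - 1*132) = 78 - (193 - 132) = 78 - 1*61 = 78 - 61 = 17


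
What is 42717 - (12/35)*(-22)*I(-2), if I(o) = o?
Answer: 1494567/35 ≈ 42702.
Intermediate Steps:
42717 - (12/35)*(-22)*I(-2) = 42717 - (12/35)*(-22)*(-2) = 42717 - (-264)*(-2)/35 = 42717 - 1*528/35 = 42717 - 528/35 = 1494567/35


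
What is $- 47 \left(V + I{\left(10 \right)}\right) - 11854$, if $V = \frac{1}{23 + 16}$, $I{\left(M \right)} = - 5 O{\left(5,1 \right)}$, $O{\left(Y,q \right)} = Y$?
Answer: $- \frac{416528}{39} \approx -10680.0$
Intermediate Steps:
$I{\left(M \right)} = -25$ ($I{\left(M \right)} = \left(-5\right) 5 = -25$)
$V = \frac{1}{39} \approx 0.025641$
$- 47 \left(V + I{\left(10 \right)}\right) - 11854 = - 47 \left(\frac{1}{39} - 25\right) - 11854 = \left(-47\right) \left(- \frac{974}{39}\right) - 11854 = \frac{45778}{39} - 11854 = - \frac{416528}{39}$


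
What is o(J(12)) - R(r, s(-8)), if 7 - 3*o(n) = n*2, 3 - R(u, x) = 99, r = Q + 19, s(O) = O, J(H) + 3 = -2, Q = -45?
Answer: 305/3 ≈ 101.67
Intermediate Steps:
J(H) = -5 (J(H) = -3 - 2 = -5)
r = -26 (r = -45 + 19 = -26)
R(u, x) = -96 (R(u, x) = 3 - 1*99 = 3 - 99 = -96)
o(n) = 7/3 - 2*n/3 (o(n) = 7/3 - n*2/3 = 7/3 - 2*n/3)
o(J(12)) - R(r, s(-8)) = (7/3 - ⅔*(-5)) - 1*(-96) = (7/3 + 10/3) + 96 = 17/3 + 96 = 305/3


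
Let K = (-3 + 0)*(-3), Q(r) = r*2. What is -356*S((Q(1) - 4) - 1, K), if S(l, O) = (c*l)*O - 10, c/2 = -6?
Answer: -111784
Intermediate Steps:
c = -12 (c = 2*(-6) = -12)
Q(r) = 2*r
K = 9 (K = -3*(-3) = 9)
S(l, O) = -10 - 12*O*l (S(l, O) = (-12*l)*O - 10 = -12*O*l - 10 = -10 - 12*O*l)
-356*S((Q(1) - 4) - 1, K) = -356*(-10 - 12*9*((2*1 - 4) - 1)) = -356*(-10 - 12*9*((2 - 4) - 1)) = -356*(-10 - 12*9*(-2 - 1)) = -356*(-10 - 12*9*(-3)) = -356*(-10 + 324) = -356*314 = -111784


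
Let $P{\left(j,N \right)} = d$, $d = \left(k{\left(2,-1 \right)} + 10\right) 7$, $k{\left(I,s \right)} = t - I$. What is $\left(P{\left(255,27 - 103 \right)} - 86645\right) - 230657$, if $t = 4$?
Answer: $-317218$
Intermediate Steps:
$k{\left(I,s \right)} = 4 - I$
$d = 84$ ($d = \left(\left(4 - 2\right) + 10\right) 7 = \left(2 + 10\right) 7 = 12 \cdot 7 = 84$)
$P{\left(j,N \right)} = 84$
$\left(P{\left(255,27 - 103 \right)} - 86645\right) - 230657 = \left(84 - 86645\right) - 230657 = -86561 - 230657 = -317218$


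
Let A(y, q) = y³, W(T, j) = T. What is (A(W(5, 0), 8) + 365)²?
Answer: 240100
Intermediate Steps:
(A(W(5, 0), 8) + 365)² = (5³ + 365)² = (125 + 365)² = 490² = 240100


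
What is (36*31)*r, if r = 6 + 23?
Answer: 32364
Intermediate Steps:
r = 29
(36*31)*r = (36*31)*29 = 1116*29 = 32364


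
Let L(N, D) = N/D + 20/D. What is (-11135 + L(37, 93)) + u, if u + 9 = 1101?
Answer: -311314/31 ≈ -10042.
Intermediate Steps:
u = 1092 (u = -9 + 1101 = 1092)
L(N, D) = 20/D + N/D
(-11135 + L(37, 93)) + u = (-11135 + (20 + 37)/93) + 1092 = (-11135 + (1/93)*57) + 1092 = (-11135 + 19/31) + 1092 = -345166/31 + 1092 = -311314/31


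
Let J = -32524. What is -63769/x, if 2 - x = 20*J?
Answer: -63769/650482 ≈ -0.098033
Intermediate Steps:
x = 650482 (x = 2 - 20*(-32524) = 2 - 1*(-650480) = 2 + 650480 = 650482)
-63769/x = -63769/650482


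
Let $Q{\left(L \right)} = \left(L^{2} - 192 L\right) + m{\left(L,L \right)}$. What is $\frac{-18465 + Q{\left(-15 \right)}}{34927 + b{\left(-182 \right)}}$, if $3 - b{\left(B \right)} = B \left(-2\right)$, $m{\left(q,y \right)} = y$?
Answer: $- \frac{5125}{11522} \approx -0.4448$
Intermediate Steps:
$b{\left(B \right)} = 3 + 2 B$ ($b{\left(B \right)} = 3 - B \left(-2\right) = 3 - - 2 B = 3 + 2 B$)
$Q{\left(L \right)} = L^{2} - 191 L$ ($Q{\left(L \right)} = \left(L^{2} - 192 L\right) + L = L^{2} - 191 L$)
$\frac{-18465 + Q{\left(-15 \right)}}{34927 + b{\left(-182 \right)}} = \frac{-18465 - 15 \left(-191 - 15\right)}{34927 + \left(3 + 2 \left(-182\right)\right)} = \frac{-18465 - -3090}{34927 + \left(3 - 364\right)} = \frac{-18465 + 3090}{34927 - 361} = - \frac{15375}{34566} = \left(-15375\right) \frac{1}{34566} = - \frac{5125}{11522}$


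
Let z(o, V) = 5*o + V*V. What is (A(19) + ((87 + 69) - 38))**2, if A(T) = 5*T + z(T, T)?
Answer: 447561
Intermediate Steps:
z(o, V) = V**2 + 5*o (z(o, V) = 5*o + V**2 = V**2 + 5*o)
A(T) = T**2 + 10*T (A(T) = 5*T + (T**2 + 5*T) = T**2 + 10*T)
(A(19) + ((87 + 69) - 38))**2 = (19*(10 + 19) + ((87 + 69) - 38))**2 = (19*29 + (156 - 38))**2 = (551 + 118)**2 = 669**2 = 447561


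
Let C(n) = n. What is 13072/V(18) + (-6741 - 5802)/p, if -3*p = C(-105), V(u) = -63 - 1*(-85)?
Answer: 90787/385 ≈ 235.81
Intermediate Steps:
V(u) = 22 (V(u) = -63 + 85 = 22)
p = 35 (p = -⅓*(-105) = 35)
13072/V(18) + (-6741 - 5802)/p = 13072/22 + (-6741 - 5802)/35 = 13072*(1/22) - 12543*1/35 = 6536/11 - 12543/35 = 90787/385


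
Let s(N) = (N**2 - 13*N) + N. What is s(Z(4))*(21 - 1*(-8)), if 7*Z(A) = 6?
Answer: -13572/49 ≈ -276.98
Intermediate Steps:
Z(A) = 6/7 (Z(A) = (1/7)*6 = 6/7)
s(N) = N**2 - 12*N
s(Z(4))*(21 - 1*(-8)) = (6*(-12 + 6/7)/7)*(21 - 1*(-8)) = ((6/7)*(-78/7))*(21 + 8) = -468/49*29 = -13572/49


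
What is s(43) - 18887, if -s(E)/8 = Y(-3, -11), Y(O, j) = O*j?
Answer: -19151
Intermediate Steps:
s(E) = -264 (s(E) = -(-24)*(-11) = -8*33 = -264)
s(43) - 18887 = -264 - 18887 = -19151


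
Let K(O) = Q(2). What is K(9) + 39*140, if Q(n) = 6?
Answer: 5466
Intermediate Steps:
K(O) = 6
K(9) + 39*140 = 6 + 39*140 = 6 + 5460 = 5466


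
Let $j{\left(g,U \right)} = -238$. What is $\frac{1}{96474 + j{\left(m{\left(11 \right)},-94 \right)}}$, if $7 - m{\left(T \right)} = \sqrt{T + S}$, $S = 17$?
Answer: $\frac{1}{96236} \approx 1.0391 \cdot 10^{-5}$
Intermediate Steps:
$m{\left(T \right)} = 7 - \sqrt{17 + T}$ ($m{\left(T \right)} = 7 - \sqrt{T + 17} = 7 - \sqrt{17 + T}$)
$\frac{1}{96474 + j{\left(m{\left(11 \right)},-94 \right)}} = \frac{1}{96474 - 238} = \frac{1}{96236}$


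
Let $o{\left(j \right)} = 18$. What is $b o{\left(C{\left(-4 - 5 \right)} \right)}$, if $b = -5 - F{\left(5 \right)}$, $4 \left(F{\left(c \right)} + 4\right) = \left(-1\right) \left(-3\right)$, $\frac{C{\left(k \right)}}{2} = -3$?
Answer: $- \frac{63}{2} \approx -31.5$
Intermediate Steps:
$C{\left(k \right)} = -6$ ($C{\left(k \right)} = 2 \left(-3\right) = -6$)
$F{\left(c \right)} = - \frac{13}{4}$ ($F{\left(c \right)} = -4 + \frac{\left(-1\right) \left(-3\right)}{4} = -4 + \frac{1}{4} \cdot 3 = -4 + \frac{3}{4} = - \frac{13}{4}$)
$b = - \frac{7}{4}$ ($b = -5 - - \frac{13}{4} = -5 + \frac{13}{4} = - \frac{7}{4} \approx -1.75$)
$b o{\left(C{\left(-4 - 5 \right)} \right)} = \left(- \frac{7}{4}\right) 18 = - \frac{63}{2}$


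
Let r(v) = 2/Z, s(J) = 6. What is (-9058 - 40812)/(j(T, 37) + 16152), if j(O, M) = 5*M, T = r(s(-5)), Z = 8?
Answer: -49870/16337 ≈ -3.0526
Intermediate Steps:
r(v) = 1/4 (r(v) = 2/8 = 2*(1/8) = 1/4)
T = 1/4 ≈ 0.25000
(-9058 - 40812)/(j(T, 37) + 16152) = (-9058 - 40812)/(5*37 + 16152) = -49870/(185 + 16152) = -49870/16337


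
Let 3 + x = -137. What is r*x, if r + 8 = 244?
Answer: -33040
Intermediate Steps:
r = 236 (r = -8 + 244 = 236)
x = -140 (x = -3 - 137 = -140)
r*x = 236*(-140) = -33040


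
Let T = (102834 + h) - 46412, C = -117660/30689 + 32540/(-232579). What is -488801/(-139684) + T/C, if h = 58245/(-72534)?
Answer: -2809377854943588559031/197918817414085600 ≈ -14195.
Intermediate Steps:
h = -1765/2198 (h = 58245*(-1/72534) = -1765/2198 ≈ -0.80300)
C = -28363865200/7137616931 (C = -117660*1/30689 + 32540*(-1/232579) = -117660/30689 - 32540/232579 = -28363865200/7137616931 ≈ -3.9739)
T = 124013791/2198 (T = (102834 - 1765/2198) - 46412 = 226027367/2198 - 46412 = 124013791/2198 ≈ 56421.)
-488801/(-139684) + T/C = -488801/(-139684) + 124013791/(2198*(-28363865200/7137616931)) = -488801*(-1/139684) + (124013791/2198)*(-7137616931/28363865200) = 488801/139684 - 80469357665372311/5667615973600 = -2809377854943588559031/197918817414085600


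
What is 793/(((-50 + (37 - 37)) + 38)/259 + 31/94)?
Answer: 19306378/6901 ≈ 2797.6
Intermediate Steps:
793/(((-50 + (37 - 37)) + 38)/259 + 31/94) = 793/(((-50 + 0) + 38)*(1/259) + 31*(1/94)) = 793/((-50 + 38)*(1/259) + 31/94) = 793/(-12*1/259 + 31/94) = 793/(-12/259 + 31/94) = 793/(6901/24346) = 793*(24346/6901) = 19306378/6901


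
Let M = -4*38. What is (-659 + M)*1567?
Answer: -1270837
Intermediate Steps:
M = -152
(-659 + M)*1567 = (-659 - 152)*1567 = -811*1567 = -1270837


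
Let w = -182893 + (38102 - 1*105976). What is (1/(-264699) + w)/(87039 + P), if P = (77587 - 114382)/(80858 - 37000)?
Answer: -415885202566996/144348671219319 ≈ -2.8811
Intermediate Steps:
w = -250767 (w = -182893 + (38102 - 105976) = -182893 - 67874 = -250767)
P = -36795/43858 ≈ -0.83896
(1/(-264699) + w)/(87039 + P) = (1/(-264699) - 250767)/(87039 - 36795/43858) = (-1/264699 - 250767)/(3817319667/43858) = -66377774134/264699*43858/3817319667 = -415885202566996/144348671219319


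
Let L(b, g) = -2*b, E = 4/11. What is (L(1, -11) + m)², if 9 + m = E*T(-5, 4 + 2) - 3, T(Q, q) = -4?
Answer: 28900/121 ≈ 238.84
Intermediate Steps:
E = 4/11 (E = 4*(1/11) = 4/11 ≈ 0.36364)
m = -148/11 (m = -9 + ((4/11)*(-4) - 3) = -9 + (-16/11 - 3) = -9 - 49/11 = -148/11 ≈ -13.455)
(L(1, -11) + m)² = (-2*1 - 148/11)² = (-2 - 148/11)² = (-170/11)² = 28900/121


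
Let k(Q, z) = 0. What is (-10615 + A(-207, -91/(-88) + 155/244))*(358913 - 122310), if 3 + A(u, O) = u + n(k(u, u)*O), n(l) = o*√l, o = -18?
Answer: -2561227475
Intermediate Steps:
n(l) = -18*√l
A(u, O) = -3 + u (A(u, O) = -3 + (u - 18*√(0*O)) = -3 + (u - 18*√0) = -3 + (u - 18*0) = -3 + (u + 0) = -3 + u)
(-10615 + A(-207, -91/(-88) + 155/244))*(358913 - 122310) = (-10615 + (-3 - 207))*(358913 - 122310) = (-10615 - 210)*236603 = -10825*236603 = -2561227475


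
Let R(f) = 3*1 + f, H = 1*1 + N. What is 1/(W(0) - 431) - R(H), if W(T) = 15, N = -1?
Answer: -1249/416 ≈ -3.0024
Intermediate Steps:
H = 0 (H = 1*1 - 1 = 1 - 1 = 0)
R(f) = 3 + f
1/(W(0) - 431) - R(H) = 1/(15 - 431) - (3 + 0) = 1/(-416) - 1*3 = -1/416 - 3 = -1249/416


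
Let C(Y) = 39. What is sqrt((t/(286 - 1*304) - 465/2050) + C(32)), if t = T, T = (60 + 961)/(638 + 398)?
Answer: sqrt(15717640959370)/637140 ≈ 6.2224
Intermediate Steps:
T = 1021/1036 ≈ 0.98552
t = 1021/1036 ≈ 0.98552
sqrt((t/(286 - 1*304) - 465/2050) + C(32)) = sqrt((1021/(1036*(286 - 1*304)) - 465/2050) + 39) = sqrt((1021/(1036*(286 - 304)) - 465*1/2050) + 39) = sqrt(((1021/1036)/(-18) - 93/410) + 39) = sqrt(((1021/1036)*(-1/18) - 93/410) + 39) = sqrt((-1021/18648 - 93/410) + 39) = sqrt(-1076437/3822840 + 39) = sqrt(148014323/3822840) = sqrt(15717640959370)/637140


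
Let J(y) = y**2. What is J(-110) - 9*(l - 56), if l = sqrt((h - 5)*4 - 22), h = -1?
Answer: 12604 - 9*I*sqrt(46) ≈ 12604.0 - 61.041*I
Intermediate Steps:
l = I*sqrt(46) (l = sqrt((-1 - 5)*4 - 22) = sqrt(-6*4 - 22) = sqrt(-24 - 22) = sqrt(-46) = I*sqrt(46) ≈ 6.7823*I)
J(-110) - 9*(l - 56) = (-110)**2 - 9*(I*sqrt(46) - 56) = 12100 - 9*(-56 + I*sqrt(46)) = 12100 - (-504 + 9*I*sqrt(46)) = 12100 + (504 - 9*I*sqrt(46)) = 12604 - 9*I*sqrt(46)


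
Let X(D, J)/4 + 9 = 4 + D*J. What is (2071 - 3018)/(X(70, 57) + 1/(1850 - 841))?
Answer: -955523/16083461 ≈ -0.059410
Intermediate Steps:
X(D, J) = -20 + 4*D*J (X(D, J) = -36 + 4*(4 + D*J) = -36 + (16 + 4*D*J) = -20 + 4*D*J)
(2071 - 3018)/(X(70, 57) + 1/(1850 - 841)) = (2071 - 3018)/((-20 + 4*70*57) + 1/(1850 - 841)) = -947/((-20 + 15960) + 1/1009) = -947/(15940 + 1/1009) = -947/16083461/1009 = -947*1009/16083461 = -955523/16083461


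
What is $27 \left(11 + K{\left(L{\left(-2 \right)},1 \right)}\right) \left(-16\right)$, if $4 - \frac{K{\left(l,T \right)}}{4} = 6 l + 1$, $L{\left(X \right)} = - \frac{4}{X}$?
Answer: $10800$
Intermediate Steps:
$K{\left(l,T \right)} = 12 - 24 l$ ($K{\left(l,T \right)} = 16 - 4 \left(6 l + 1\right) = 16 - 4 \left(1 + 6 l\right) = 16 - \left(4 + 24 l\right) = 12 - 24 l$)
$27 \left(11 + K{\left(L{\left(-2 \right)},1 \right)}\right) \left(-16\right) = 27 \left(11 + \left(12 - 24 \left(- \frac{4}{-2}\right)\right)\right) \left(-16\right) = 27 \left(11 + \left(12 - 24 \left(\left(-4\right) \left(- \frac{1}{2}\right)\right)\right)\right) \left(-16\right) = 27 \left(11 + \left(12 - 48\right)\right) \left(-16\right) = 27 \left(11 - 36\right) \left(-16\right) = 27 \left(\left(-25\right) \left(-16\right)\right) = 27 \cdot 400 = 10800$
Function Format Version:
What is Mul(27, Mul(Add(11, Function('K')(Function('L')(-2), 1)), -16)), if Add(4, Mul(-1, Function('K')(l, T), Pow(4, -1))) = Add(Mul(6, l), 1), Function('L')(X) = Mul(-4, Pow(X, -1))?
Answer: 10800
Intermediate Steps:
Function('K')(l, T) = Add(12, Mul(-24, l)) (Function('K')(l, T) = Add(16, Mul(-4, Add(Mul(6, l), 1))) = Add(16, Mul(-4, Add(1, Mul(6, l)))) = Add(16, Add(-4, Mul(-24, l))) = Add(12, Mul(-24, l)))
Mul(27, Mul(Add(11, Function('K')(Function('L')(-2), 1)), -16)) = Mul(27, Mul(Add(11, Add(12, Mul(-24, Mul(-4, Pow(-2, -1))))), -16)) = Mul(27, Mul(Add(11, Add(12, Mul(-24, Mul(-4, Rational(-1, 2))))), -16)) = Mul(27, Mul(Add(11, Add(12, Mul(-24, 2))), -16)) = Mul(27, Mul(Add(11, Add(12, -48)), -16)) = Mul(27, Mul(Add(11, -36), -16)) = Mul(27, Mul(-25, -16)) = Mul(27, 400) = 10800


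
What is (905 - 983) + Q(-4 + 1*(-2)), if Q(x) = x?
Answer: -84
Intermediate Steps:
(905 - 983) + Q(-4 + 1*(-2)) = (905 - 983) + (-4 + 1*(-2)) = -78 + (-4 - 2) = -78 - 6 = -84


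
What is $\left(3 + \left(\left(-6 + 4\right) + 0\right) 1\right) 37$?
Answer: $37$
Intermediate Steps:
$\left(3 + \left(\left(-6 + 4\right) + 0\right) 1\right) 37 = \left(3 + \left(-2 + 0\right) 1\right) 37 = \left(3 - 2\right) 37 = 1 \cdot 37 = 37$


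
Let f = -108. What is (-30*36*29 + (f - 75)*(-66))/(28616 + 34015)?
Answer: -2138/6959 ≈ -0.30723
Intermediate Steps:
(-30*36*29 + (f - 75)*(-66))/(28616 + 34015) = (-30*36*29 + (-108 - 75)*(-66))/(28616 + 34015) = (-1080*29 - 183*(-66))/62631 = (-31320 + 12078)*(1/62631) = -19242*1/62631 = -2138/6959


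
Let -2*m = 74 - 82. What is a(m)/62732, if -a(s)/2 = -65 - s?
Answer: 69/31366 ≈ 0.0021998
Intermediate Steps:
m = 4 (m = -(74 - 82)/2 = -½*(-8) = 4)
a(s) = 130 + 2*s (a(s) = -2*(-65 - s) = 130 + 2*s)
a(m)/62732 = (130 + 2*4)/62732 = (130 + 8)*(1/62732) = 138*(1/62732) = 69/31366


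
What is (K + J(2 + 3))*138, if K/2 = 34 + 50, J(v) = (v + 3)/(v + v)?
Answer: 116472/5 ≈ 23294.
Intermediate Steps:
J(v) = (3 + v)/(2*v) (J(v) = (3 + v)/((2*v)) = (3 + v)*(1/(2*v)) = (3 + v)/(2*v))
K = 168 (K = 2*(34 + 50) = 2*84 = 168)
(K + J(2 + 3))*138 = (168 + (3 + (2 + 3))/(2*(2 + 3)))*138 = (168 + (½)*(3 + 5)/5)*138 = (168 + (½)*(⅕)*8)*138 = (168 + ⅘)*138 = (844/5)*138 = 116472/5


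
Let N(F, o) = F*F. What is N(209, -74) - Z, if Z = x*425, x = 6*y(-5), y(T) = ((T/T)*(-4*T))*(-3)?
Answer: 196681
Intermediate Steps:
N(F, o) = F**2
y(T) = 12*T (y(T) = (1*(-4*T))*(-3) = -4*T*(-3) = 12*T)
x = -360 (x = 6*(12*(-5)) = 6*(-60) = -360)
Z = -153000 (Z = -360*425 = -153000)
N(209, -74) - Z = 209**2 - 1*(-153000) = 43681 + 153000 = 196681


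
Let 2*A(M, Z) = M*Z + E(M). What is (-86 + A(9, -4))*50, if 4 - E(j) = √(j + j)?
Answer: -5100 - 75*√2 ≈ -5206.1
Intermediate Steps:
E(j) = 4 - √2*√j (E(j) = 4 - √(j + j) = 4 - √(2*j) = 4 - √2*√j)
A(M, Z) = 2 + M*Z/2 - √2*√M/2 (A(M, Z) = (M*Z + (4 - √2*√M))/2 = (4 + M*Z - √2*√M)/2 = 2 + M*Z/2 - √2*√M/2)
(-86 + A(9, -4))*50 = (-86 + (2 + (½)*9*(-4) - √2*√9/2))*50 = (-86 + (2 - 18 - ½*√2*3))*50 = (-86 + (2 - 18 - 3*√2/2))*50 = (-86 + (-16 - 3*√2/2))*50 = (-102 - 3*√2/2)*50 = -5100 - 75*√2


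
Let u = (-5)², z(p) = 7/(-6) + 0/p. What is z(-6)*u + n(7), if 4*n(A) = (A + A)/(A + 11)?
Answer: -1043/36 ≈ -28.972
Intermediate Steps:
z(p) = -7/6 (z(p) = 7*(-⅙) + 0 = -7/6 + 0 = -7/6)
n(A) = A/(2*(11 + A)) (n(A) = ((A + A)/(A + 11))/4 = ((2*A)/(11 + A))/4 = (2*A/(11 + A))/4 = A/(2*(11 + A)))
u = 25
z(-6)*u + n(7) = -7/6*25 + (½)*7/(11 + 7) = -175/6 + (½)*7/18 = -175/6 + (½)*7*(1/18) = -175/6 + 7/36 = -1043/36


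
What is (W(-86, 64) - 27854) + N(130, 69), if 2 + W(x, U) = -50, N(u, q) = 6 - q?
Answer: -27969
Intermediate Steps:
W(x, U) = -52 (W(x, U) = -2 - 50 = -52)
(W(-86, 64) - 27854) + N(130, 69) = (-52 - 27854) + (6 - 1*69) = -27906 + (6 - 69) = -27906 - 63 = -27969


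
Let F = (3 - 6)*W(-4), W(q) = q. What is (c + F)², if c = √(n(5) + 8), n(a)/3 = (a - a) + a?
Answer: (12 + √23)² ≈ 282.10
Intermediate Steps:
n(a) = 3*a (n(a) = 3*((a - a) + a) = 3*(0 + a) = 3*a)
F = 12 (F = (3 - 6)*(-4) = -3*(-4) = 12)
c = √23 (c = √(3*5 + 8) = √(15 + 8) = √23 ≈ 4.7958)
(c + F)² = (√23 + 12)² = (12 + √23)²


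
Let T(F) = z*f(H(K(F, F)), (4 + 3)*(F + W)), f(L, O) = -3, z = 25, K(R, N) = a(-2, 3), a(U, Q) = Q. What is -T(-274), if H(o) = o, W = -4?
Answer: 75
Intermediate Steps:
K(R, N) = 3
T(F) = -75 (T(F) = 25*(-3) = -75)
-T(-274) = -1*(-75) = 75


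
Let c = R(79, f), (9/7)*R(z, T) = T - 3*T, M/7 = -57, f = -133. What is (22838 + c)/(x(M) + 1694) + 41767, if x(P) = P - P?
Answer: 318493543/7623 ≈ 41781.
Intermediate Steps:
M = -399 (M = 7*(-57) = -399)
R(z, T) = -14*T/9 (R(z, T) = 7*(T - 3*T)/9 = 7*(-2*T)/9 = -14*T/9)
x(P) = 0
c = 1862/9 (c = -14/9*(-133) = 1862/9 ≈ 206.89)
(22838 + c)/(x(M) + 1694) + 41767 = (22838 + 1862/9)/(0 + 1694) + 41767 = (207404/9)/1694 + 41767 = (207404/9)*(1/1694) + 41767 = 103702/7623 + 41767 = 318493543/7623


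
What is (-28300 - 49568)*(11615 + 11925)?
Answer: -1833012720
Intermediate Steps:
(-28300 - 49568)*(11615 + 11925) = -77868*23540 = -1833012720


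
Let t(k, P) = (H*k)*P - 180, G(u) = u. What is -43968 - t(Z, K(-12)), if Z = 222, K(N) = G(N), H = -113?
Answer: -344820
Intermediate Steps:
K(N) = N
t(k, P) = -180 - 113*P*k (t(k, P) = (-113*k)*P - 180 = -113*P*k - 180 = -180 - 113*P*k)
-43968 - t(Z, K(-12)) = -43968 - (-180 - 113*(-12)*222) = -43968 - (-180 + 301032) = -43968 - 1*300852 = -43968 - 300852 = -344820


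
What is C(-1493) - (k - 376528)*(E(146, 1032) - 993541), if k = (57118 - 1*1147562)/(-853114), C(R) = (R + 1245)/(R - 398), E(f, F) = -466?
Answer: -9738501921979192742/26019977 ≈ -3.7427e+11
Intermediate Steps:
C(R) = (1245 + R)/(-398 + R)
k = 545222/426557 (k = (57118 - 1147562)*(-1/853114) = -1090444*(-1/853114) = 545222/426557 ≈ 1.2782)
C(-1493) - (k - 376528)*(E(146, 1032) - 993541) = (1245 - 1493)/(-398 - 1493) - (545222/426557 - 376528)*(-466 - 993541) = -248/(-1891) - (-160610108874)*(-994007)/426557 = -1/1891*(-248) - 1*159647572491518118/426557 = 8/61 - 159647572491518118/426557 = -9738501921979192742/26019977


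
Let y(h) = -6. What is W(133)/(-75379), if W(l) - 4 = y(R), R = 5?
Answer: 2/75379 ≈ 2.6533e-5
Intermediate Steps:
W(l) = -2 (W(l) = 4 - 6 = -2)
W(133)/(-75379) = -2/(-75379) = -2*(-1/75379) = 2/75379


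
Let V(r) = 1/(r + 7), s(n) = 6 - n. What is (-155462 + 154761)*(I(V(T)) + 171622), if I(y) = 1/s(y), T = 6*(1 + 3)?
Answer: -22256820801/185 ≈ -1.2031e+8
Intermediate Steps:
T = 24 (T = 6*4 = 24)
V(r) = 1/(7 + r)
I(y) = 1/(6 - y)
(-155462 + 154761)*(I(V(T)) + 171622) = (-155462 + 154761)*(-1/(-6 + 1/(7 + 24)) + 171622) = -701*(-1/(-6 + 1/31) + 171622) = -701*(-1/(-185/31) + 171622) = -701*(-1*(-31/185) + 171622) = -701*(31/185 + 171622) = -701*31750101/185 = -22256820801/185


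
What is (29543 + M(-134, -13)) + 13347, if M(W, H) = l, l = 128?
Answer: 43018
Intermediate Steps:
M(W, H) = 128
(29543 + M(-134, -13)) + 13347 = (29543 + 128) + 13347 = 29671 + 13347 = 43018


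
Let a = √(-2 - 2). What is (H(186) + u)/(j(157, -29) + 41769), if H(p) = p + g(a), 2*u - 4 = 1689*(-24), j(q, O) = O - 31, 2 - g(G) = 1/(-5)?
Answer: -33463/69515 ≈ -0.48138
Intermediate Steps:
a = 2*I (a = √(-4) = 2*I ≈ 2.0*I)
g(G) = 11/5 (g(G) = 2 - 1/(-5) = 2 - 1*(-⅕) = 2 + ⅕ = 11/5)
j(q, O) = -31 + O
u = -20266 (u = 2 + (1689*(-24))/2 = 2 + (½)*(-40536) = 2 - 20268 = -20266)
H(p) = 11/5 + p (H(p) = p + 11/5 = 11/5 + p)
(H(186) + u)/(j(157, -29) + 41769) = ((11/5 + 186) - 20266)/((-31 - 29) + 41769) = (941/5 - 20266)/(-60 + 41769) = -100389/5/41709 = -100389/5*1/41709 = -33463/69515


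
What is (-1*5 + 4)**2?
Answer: 1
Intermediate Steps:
(-1*5 + 4)**2 = (-5 + 4)**2 = (-1)**2 = 1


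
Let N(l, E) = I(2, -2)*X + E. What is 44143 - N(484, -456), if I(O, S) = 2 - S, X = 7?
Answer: 44571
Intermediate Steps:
N(l, E) = 28 + E (N(l, E) = (2 - 1*(-2))*7 + E = (2 + 2)*7 + E = 4*7 + E = 28 + E)
44143 - N(484, -456) = 44143 - (28 - 456) = 44143 - 1*(-428) = 44143 + 428 = 44571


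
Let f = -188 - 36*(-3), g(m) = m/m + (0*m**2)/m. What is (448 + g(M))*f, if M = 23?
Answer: -35920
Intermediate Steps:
g(m) = 1 (g(m) = 1 + 0/m = 1 + 0 = 1)
f = -80 (f = -188 + 108 = -80)
(448 + g(M))*f = (448 + 1)*(-80) = 449*(-80) = -35920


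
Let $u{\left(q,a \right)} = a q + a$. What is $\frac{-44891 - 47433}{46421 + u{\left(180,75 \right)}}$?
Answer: $- \frac{23081}{14999} \approx -1.5388$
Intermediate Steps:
$u{\left(q,a \right)} = a + a q$
$\frac{-44891 - 47433}{46421 + u{\left(180,75 \right)}} = \frac{-44891 - 47433}{46421 + 75 \left(1 + 180\right)} = - \frac{92324}{46421 + 75 \cdot 181} = - \frac{92324}{46421 + 13575} = - \frac{92324}{59996} = \left(-92324\right) \frac{1}{59996} = - \frac{23081}{14999}$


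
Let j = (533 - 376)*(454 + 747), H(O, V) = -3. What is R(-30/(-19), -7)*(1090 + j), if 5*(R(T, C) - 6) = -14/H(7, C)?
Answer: 19723288/15 ≈ 1.3149e+6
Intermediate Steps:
j = 188557 (j = 157*1201 = 188557)
R(T, C) = 104/15 (R(T, C) = 6 + (-14/(-3))/5 = 6 + (-14*(-⅓))/5 = 6 + (⅕)*(14/3) = 6 + 14/15 = 104/15)
R(-30/(-19), -7)*(1090 + j) = 104*(1090 + 188557)/15 = (104/15)*189647 = 19723288/15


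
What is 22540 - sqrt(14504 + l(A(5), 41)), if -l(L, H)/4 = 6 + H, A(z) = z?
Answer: 22540 - 2*sqrt(3579) ≈ 22420.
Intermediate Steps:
l(L, H) = -24 - 4*H (l(L, H) = -4*(6 + H) = -24 - 4*H)
22540 - sqrt(14504 + l(A(5), 41)) = 22540 - sqrt(14504 + (-24 - 4*41)) = 22540 - sqrt(14504 + (-24 - 164)) = 22540 - sqrt(14504 - 188) = 22540 - sqrt(14316) = 22540 - 2*sqrt(3579)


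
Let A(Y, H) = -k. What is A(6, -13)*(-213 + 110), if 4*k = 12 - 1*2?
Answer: 515/2 ≈ 257.50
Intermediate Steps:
k = 5/2 (k = (12 - 1*2)/4 = (12 - 2)/4 = (¼)*10 = 5/2 ≈ 2.5000)
A(Y, H) = -5/2 (A(Y, H) = -1*5/2 = -5/2)
A(6, -13)*(-213 + 110) = -5*(-213 + 110)/2 = -5/2*(-103) = 515/2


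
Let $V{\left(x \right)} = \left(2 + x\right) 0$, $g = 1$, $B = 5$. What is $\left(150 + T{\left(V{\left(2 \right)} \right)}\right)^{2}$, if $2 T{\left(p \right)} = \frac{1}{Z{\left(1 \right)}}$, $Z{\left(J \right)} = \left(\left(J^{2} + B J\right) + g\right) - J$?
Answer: $\frac{3243601}{144} \approx 22525.0$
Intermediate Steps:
$Z{\left(J \right)} = 1 + J^{2} + 4 J$ ($Z{\left(J \right)} = \left(\left(J^{2} + 5 J\right) + 1\right) - J = \left(1 + J^{2} + 5 J\right) - J = 1 + J^{2} + 4 J$)
$V{\left(x \right)} = 0$
$T{\left(p \right)} = \frac{1}{12}$ ($T{\left(p \right)} = \frac{1}{2 \left(1 + 1^{2} + 4 \cdot 1\right)} = \frac{1}{2 \left(1 + 1 + 4\right)} = \frac{1}{2 \cdot 6} = \frac{1}{2} \cdot \frac{1}{6} = \frac{1}{12}$)
$\left(150 + T{\left(V{\left(2 \right)} \right)}\right)^{2} = \left(150 + \frac{1}{12}\right)^{2} = \left(\frac{1801}{12}\right)^{2} = \frac{3243601}{144}$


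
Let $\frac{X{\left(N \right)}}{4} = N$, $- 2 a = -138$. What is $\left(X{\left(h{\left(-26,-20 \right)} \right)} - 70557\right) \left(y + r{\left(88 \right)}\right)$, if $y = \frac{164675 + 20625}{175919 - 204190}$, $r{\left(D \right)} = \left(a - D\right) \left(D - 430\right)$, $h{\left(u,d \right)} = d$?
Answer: $- \frac{762545769538}{1663} \approx -4.5854 \cdot 10^{8}$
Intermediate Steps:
$a = 69$ ($a = \left(- \frac{1}{2}\right) \left(-138\right) = 69$)
$X{\left(N \right)} = 4 N$
$r{\left(D \right)} = \left(-430 + D\right) \left(69 - D\right)$ ($r{\left(D \right)} = \left(69 - D\right) \left(D - 430\right) = \left(69 - D\right) \left(-430 + D\right) = \left(-430 + D\right) \left(69 - D\right)$)
$y = - \frac{10900}{1663}$ ($y = \frac{185300}{-28271} = 185300 \left(- \frac{1}{28271}\right) = - \frac{10900}{1663} \approx -6.5544$)
$\left(X{\left(h{\left(-26,-20 \right)} \right)} - 70557\right) \left(y + r{\left(88 \right)}\right) = \left(4 \left(-20\right) - 70557\right) \left(- \frac{10900}{1663} - -6498\right) = \left(-80 - 70557\right) \left(- \frac{10900}{1663} - -6498\right) = - 70637 \left(- \frac{10900}{1663} - -6498\right) = - 70637 \left(- \frac{10900}{1663} + 6498\right) = \left(-70637\right) \frac{10795274}{1663} = - \frac{762545769538}{1663}$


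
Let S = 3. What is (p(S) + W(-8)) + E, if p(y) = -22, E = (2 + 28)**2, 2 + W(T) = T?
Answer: 868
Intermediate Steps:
W(T) = -2 + T
E = 900 (E = 30**2 = 900)
(p(S) + W(-8)) + E = (-22 + (-2 - 8)) + 900 = (-22 - 10) + 900 = -32 + 900 = 868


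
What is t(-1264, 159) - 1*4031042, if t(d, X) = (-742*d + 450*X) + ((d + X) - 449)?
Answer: -3023158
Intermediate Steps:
t(d, X) = -449 - 741*d + 451*X (t(d, X) = (-742*d + 450*X) + ((X + d) - 449) = (-742*d + 450*X) + (-449 + X + d) = -449 - 741*d + 451*X)
t(-1264, 159) - 1*4031042 = (-449 - 741*(-1264) + 451*159) - 1*4031042 = (-449 + 936624 + 71709) - 4031042 = 1007884 - 4031042 = -3023158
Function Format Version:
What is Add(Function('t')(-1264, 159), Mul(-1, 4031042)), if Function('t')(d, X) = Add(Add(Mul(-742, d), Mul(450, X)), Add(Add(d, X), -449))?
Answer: -3023158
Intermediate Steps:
Function('t')(d, X) = Add(-449, Mul(-741, d), Mul(451, X)) (Function('t')(d, X) = Add(Add(Mul(-742, d), Mul(450, X)), Add(Add(X, d), -449)) = Add(Add(Mul(-742, d), Mul(450, X)), Add(-449, X, d)) = Add(-449, Mul(-741, d), Mul(451, X)))
Add(Function('t')(-1264, 159), Mul(-1, 4031042)) = Add(Add(-449, Mul(-741, -1264), Mul(451, 159)), Mul(-1, 4031042)) = Add(Add(-449, 936624, 71709), -4031042) = Add(1007884, -4031042) = -3023158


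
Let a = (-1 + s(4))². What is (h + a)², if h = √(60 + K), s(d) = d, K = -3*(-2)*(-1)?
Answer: 135 + 54*√6 ≈ 267.27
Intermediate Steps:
K = -6 (K = 6*(-1) = -6)
h = 3*√6 (h = √(60 - 6) = √54 = 3*√6 ≈ 7.3485)
a = 9 (a = (-1 + 4)² = 3² = 9)
(h + a)² = (3*√6 + 9)² = (9 + 3*√6)²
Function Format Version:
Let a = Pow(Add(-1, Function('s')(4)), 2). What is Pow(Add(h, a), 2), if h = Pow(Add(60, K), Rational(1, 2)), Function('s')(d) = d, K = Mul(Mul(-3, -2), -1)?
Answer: Add(135, Mul(54, Pow(6, Rational(1, 2)))) ≈ 267.27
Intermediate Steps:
K = -6 (K = Mul(6, -1) = -6)
h = Mul(3, Pow(6, Rational(1, 2))) (h = Pow(Add(60, -6), Rational(1, 2)) = Pow(54, Rational(1, 2)) = Mul(3, Pow(6, Rational(1, 2))) ≈ 7.3485)
a = 9 (a = Pow(Add(-1, 4), 2) = Pow(3, 2) = 9)
Pow(Add(h, a), 2) = Pow(Add(Mul(3, Pow(6, Rational(1, 2))), 9), 2) = Pow(Add(9, Mul(3, Pow(6, Rational(1, 2)))), 2)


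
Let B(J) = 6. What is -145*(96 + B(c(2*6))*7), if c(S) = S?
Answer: -20010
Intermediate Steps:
-145*(96 + B(c(2*6))*7) = -145*(96 + 6*7) = -145*(96 + 42) = -145*138 = -20010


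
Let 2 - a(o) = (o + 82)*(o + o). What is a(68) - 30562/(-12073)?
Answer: -246234492/12073 ≈ -20395.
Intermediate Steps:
a(o) = 2 - 2*o*(82 + o) (a(o) = 2 - (o + 82)*(o + o) = 2 - (82 + o)*2*o = 2 - 2*o*(82 + o))
a(68) - 30562/(-12073) = (2 - 164*68 - 2*68**2) - 30562/(-12073) = (2 - 11152 - 2*4624) - 30562*(-1/12073) = (2 - 11152 - 9248) + 30562/12073 = -20398 + 30562/12073 = -246234492/12073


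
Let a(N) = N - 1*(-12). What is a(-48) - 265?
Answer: -301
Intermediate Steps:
a(N) = 12 + N (a(N) = N + 12 = 12 + N)
a(-48) - 265 = (12 - 48) - 265 = -36 - 265 = -301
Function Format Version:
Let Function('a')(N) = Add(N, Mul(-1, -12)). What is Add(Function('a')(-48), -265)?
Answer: -301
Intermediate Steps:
Function('a')(N) = Add(12, N) (Function('a')(N) = Add(N, 12) = Add(12, N))
Add(Function('a')(-48), -265) = Add(Add(12, -48), -265) = Add(-36, -265) = -301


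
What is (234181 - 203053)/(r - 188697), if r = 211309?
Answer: 7782/5653 ≈ 1.3766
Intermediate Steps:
(234181 - 203053)/(r - 188697) = (234181 - 203053)/(211309 - 188697) = 31128/22612 = 31128*(1/22612) = 7782/5653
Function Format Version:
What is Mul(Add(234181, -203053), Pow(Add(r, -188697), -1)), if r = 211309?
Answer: Rational(7782, 5653) ≈ 1.3766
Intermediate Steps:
Mul(Add(234181, -203053), Pow(Add(r, -188697), -1)) = Mul(Add(234181, -203053), Pow(Add(211309, -188697), -1)) = Mul(31128, Pow(22612, -1)) = Mul(31128, Rational(1, 22612)) = Rational(7782, 5653)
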